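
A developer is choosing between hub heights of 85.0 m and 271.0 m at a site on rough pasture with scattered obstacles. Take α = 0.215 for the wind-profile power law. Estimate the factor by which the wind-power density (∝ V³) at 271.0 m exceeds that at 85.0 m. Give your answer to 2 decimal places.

2.11

Speed ratio: V_B/V_A = (z_B/z_A)^α = (271.0/85.0)^0.215 = (3.1882)^0.215 = 1.28311
Power-density ratio: P_B/P_A = (V_B/V_A)³ = (1.28311)³ = 2.11247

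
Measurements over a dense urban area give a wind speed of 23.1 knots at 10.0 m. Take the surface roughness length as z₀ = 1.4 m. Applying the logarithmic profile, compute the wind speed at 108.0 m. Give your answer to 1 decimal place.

Log law: V(z) ∝ ln(z/z₀), so V₂/V₁ = ln(z₂/z₀) / ln(z₁/z₀).
ln(108.0/1.4) = 4.3457, ln(10.0/1.4) = 1.9661
V₂ = 23.1 × 4.3457/1.9661 = 23.1 × 2.2103 = 51.0575 knots

51.1 knots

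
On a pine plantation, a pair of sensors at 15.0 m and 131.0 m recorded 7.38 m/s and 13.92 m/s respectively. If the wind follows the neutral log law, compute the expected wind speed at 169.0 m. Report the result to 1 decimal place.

14.7 m/s

Log law: V ∝ ln(z/z₀). From the pair, with r = V₁/V₂ = 0.53017,
ln z₀ = (ln z₁ − r·ln z₂)/(1 − r) = (2.7081 − 0.53017×4.8752)/0.46983 = 0.2626 → z₀ = 1.300 m
V₃ = V₁ · ln(z₃/z₀)/ln(z₁/z₀) = 7.38 × 4.8673/2.4455 = 14.6886 m/s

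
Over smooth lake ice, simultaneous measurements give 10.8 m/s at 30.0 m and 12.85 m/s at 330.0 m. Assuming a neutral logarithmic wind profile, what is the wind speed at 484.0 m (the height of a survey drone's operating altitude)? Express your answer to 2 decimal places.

13.18 m/s

Log law: V ∝ ln(z/z₀). From the pair, with r = V₁/V₂ = 0.84047,
ln z₀ = (ln z₁ − r·ln z₂)/(1 − r) = (3.4012 − 0.84047×5.7991)/0.15953 = -9.2316 → z₀ = 0.00009789 m
V₃ = V₁ · ln(z₃/z₀)/ln(z₁/z₀) = 10.8 × 15.4137/12.6328 = 13.1774 m/s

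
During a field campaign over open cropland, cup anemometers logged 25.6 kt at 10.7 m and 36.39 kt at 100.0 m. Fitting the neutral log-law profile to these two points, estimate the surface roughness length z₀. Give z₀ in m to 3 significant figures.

z₀ ≈ 0.0533 m

Log law: V(z) ∝ ln(z/z₀). With r = V₁/V₂ = 25.6/36.39 = 0.70349,
r · ln(z₂/z₀) = ln(z₁/z₀) ⇒ ln z₀ = (ln z₁ − r·ln z₂)/(1 − r)
ln z₀ = (2.37024 − 0.70349×4.60517) / 0.29651 = -2.9323
z₀ = exp(-2.9323) = 0.05328 m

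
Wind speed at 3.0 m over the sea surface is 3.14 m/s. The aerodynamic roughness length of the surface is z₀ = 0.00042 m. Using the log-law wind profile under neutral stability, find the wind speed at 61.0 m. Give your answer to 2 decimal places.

Log law: V(z) ∝ ln(z/z₀), so V₂/V₁ = ln(z₂/z₀) / ln(z₁/z₀).
ln(61.0/0.00042) = 11.8861, ln(3.0/0.00042) = 8.8739
V₂ = 3.14 × 11.8861/8.8739 = 3.14 × 1.3395 = 4.2059 m/s

4.21 m/s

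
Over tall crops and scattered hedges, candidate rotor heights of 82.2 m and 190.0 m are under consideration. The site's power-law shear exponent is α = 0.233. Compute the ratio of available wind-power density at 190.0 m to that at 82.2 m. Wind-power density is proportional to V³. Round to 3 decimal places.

1.796

Speed ratio: V_B/V_A = (z_B/z_A)^α = (190.0/82.2)^0.233 = (2.3114)^0.233 = 1.21558
Power-density ratio: P_B/P_A = (V_B/V_A)³ = (1.21558)³ = 1.79619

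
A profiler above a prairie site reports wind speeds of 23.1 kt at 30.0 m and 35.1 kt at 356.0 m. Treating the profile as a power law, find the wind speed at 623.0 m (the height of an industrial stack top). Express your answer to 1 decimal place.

38.6 kt

First find α: α = ln(V₂/V₁)/ln(z₂/z₁) = ln(35.1/23.1)/ln(356.0/30.0) = 0.41837/2.47373 = 0.1691
Extrapolate from 356.0 m to 623.0 m: V₃ = 35.1 × (623.0/356.0)^0.1691 = 35.1 × 1.0993 = 38.5843 kt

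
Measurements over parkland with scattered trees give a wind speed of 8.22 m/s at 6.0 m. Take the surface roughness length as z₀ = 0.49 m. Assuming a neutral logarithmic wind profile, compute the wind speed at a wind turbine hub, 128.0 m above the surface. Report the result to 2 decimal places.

18.26 m/s

Log law: V(z) ∝ ln(z/z₀), so V₂/V₁ = ln(z₂/z₀) / ln(z₁/z₀).
ln(128.0/0.49) = 5.5654, ln(6.0/0.49) = 2.5051
V₂ = 8.22 × 5.5654/2.5051 = 8.22 × 2.2216 = 18.2616 m/s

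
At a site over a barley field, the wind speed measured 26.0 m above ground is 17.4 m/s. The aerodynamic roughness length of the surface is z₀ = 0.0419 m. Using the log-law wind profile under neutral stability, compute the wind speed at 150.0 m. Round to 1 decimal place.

Log law: V(z) ∝ ln(z/z₀), so V₂/V₁ = ln(z₂/z₀) / ln(z₁/z₀).
ln(150.0/0.0419) = 8.1831, ln(26.0/0.0419) = 6.4306
V₂ = 17.4 × 8.1831/6.4306 = 17.4 × 1.2725 = 22.1421 m/s

22.1 m/s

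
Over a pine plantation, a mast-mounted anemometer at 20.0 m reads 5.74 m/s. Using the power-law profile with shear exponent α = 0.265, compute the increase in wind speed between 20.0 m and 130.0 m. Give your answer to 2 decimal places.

Power law: V₂ = V₁ · (z₂/z₁)^α = 5.74 × (6.5000)^0.265 = 9.4261 m/s
ΔV = 9.4261 − 5.74 = 3.6861 m/s

3.69 m/s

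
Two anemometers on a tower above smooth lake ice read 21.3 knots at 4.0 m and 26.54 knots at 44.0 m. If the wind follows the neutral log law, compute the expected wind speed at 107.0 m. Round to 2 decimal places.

Log law: V ∝ ln(z/z₀). From the pair, with r = V₁/V₂ = 0.80256,
ln z₀ = (ln z₁ − r·ln z₂)/(1 − r) = (1.3863 − 0.80256×3.7842)/0.19744 = -8.3609 → z₀ = 0.0002338 m
V₃ = V₁ · ln(z₃/z₀)/ln(z₁/z₀) = 21.3 × 13.0337/9.7472 = 28.4819 knots

28.48 knots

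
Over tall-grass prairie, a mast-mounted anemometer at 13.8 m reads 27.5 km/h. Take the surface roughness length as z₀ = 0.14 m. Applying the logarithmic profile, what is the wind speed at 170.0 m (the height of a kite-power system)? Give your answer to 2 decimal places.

Log law: V(z) ∝ ln(z/z₀), so V₂/V₁ = ln(z₂/z₀) / ln(z₁/z₀).
ln(170.0/0.14) = 7.1019, ln(13.8/0.14) = 4.5908
V₂ = 27.5 × 7.1019/4.5908 = 27.5 × 1.5470 = 42.5423 km/h

42.54 km/h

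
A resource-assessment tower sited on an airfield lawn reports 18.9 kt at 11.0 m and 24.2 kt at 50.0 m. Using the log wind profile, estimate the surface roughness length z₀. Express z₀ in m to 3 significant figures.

Log law: V(z) ∝ ln(z/z₀). With r = V₁/V₂ = 18.9/24.2 = 0.78099,
r · ln(z₂/z₀) = ln(z₁/z₀) ⇒ ln z₀ = (ln z₁ − r·ln z₂)/(1 − r)
ln z₀ = (2.39790 − 0.78099×3.91202) / 0.21901 = -3.0015
z₀ = exp(-3.0015) = 0.04971 m

z₀ ≈ 0.0497 m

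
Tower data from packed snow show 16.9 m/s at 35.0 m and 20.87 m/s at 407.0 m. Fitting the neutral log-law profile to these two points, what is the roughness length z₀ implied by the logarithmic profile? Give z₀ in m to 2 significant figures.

Log law: V(z) ∝ ln(z/z₀). With r = V₁/V₂ = 16.9/20.87 = 0.80977,
r · ln(z₂/z₀) = ln(z₁/z₀) ⇒ ln z₀ = (ln z₁ − r·ln z₂)/(1 − r)
ln z₀ = (3.55535 − 0.80977×6.00881) / 0.19023 = -6.8889
z₀ = exp(-6.8889) = 0.001019 m

z₀ ≈ 0.0010 m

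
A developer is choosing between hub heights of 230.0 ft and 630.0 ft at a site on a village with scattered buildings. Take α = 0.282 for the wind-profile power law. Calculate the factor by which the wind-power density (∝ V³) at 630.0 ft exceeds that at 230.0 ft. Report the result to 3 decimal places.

Speed ratio: V_B/V_A = (z_B/z_A)^α = (630.0/230.0)^0.282 = (2.7391)^0.282 = 1.32864
Power-density ratio: P_B/P_A = (V_B/V_A)³ = (1.32864)³ = 2.34542

2.345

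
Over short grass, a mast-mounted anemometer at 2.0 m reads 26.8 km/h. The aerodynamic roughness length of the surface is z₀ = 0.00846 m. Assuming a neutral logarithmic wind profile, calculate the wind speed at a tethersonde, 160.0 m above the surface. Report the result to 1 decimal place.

48.3 km/h

Log law: V(z) ∝ ln(z/z₀), so V₂/V₁ = ln(z₂/z₀) / ln(z₁/z₀).
ln(160.0/0.00846) = 9.8476, ln(2.0/0.00846) = 5.4656
V₂ = 26.8 × 9.8476/5.4656 = 26.8 × 1.8018 = 48.2870 km/h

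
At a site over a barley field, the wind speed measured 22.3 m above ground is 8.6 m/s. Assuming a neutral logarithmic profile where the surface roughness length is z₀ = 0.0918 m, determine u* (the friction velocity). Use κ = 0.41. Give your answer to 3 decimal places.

u* ≈ 0.642 m/s

Log law: V(z) = (u*/κ) · ln(z/z₀) ⇒ u* = κ · V / ln(z/z₀)
u* = 0.41 × 8.6 / ln(22.3/0.0918) = 0.41 × 8.6 / 5.4927
   = 3.5260 / 5.4927 = 0.6419 m/s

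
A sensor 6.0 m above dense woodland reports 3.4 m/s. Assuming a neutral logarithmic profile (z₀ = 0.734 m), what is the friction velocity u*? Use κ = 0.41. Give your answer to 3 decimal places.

u* ≈ 0.663 m/s

Log law: V(z) = (u*/κ) · ln(z/z₀) ⇒ u* = κ · V / ln(z/z₀)
u* = 0.41 × 3.4 / ln(6.0/0.734) = 0.41 × 3.4 / 2.1010
   = 1.3940 / 2.1010 = 0.6635 m/s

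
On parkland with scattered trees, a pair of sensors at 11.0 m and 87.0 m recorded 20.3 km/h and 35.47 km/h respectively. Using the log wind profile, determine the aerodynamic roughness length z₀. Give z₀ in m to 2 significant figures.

Log law: V(z) ∝ ln(z/z₀). With r = V₁/V₂ = 20.3/35.47 = 0.57231,
r · ln(z₂/z₀) = ln(z₁/z₀) ⇒ ln z₀ = (ln z₁ − r·ln z₂)/(1 − r)
ln z₀ = (2.39790 − 0.57231×4.46591) / 0.42769 = -0.3695
z₀ = exp(-0.3695) = 0.6911 m

z₀ ≈ 0.69 m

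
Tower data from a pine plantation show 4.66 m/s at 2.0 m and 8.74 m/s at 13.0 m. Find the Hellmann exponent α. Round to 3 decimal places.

Power law: V₂/V₁ = (z₂/z₁)^α ⇒ α = ln(V₂/V₁) / ln(z₂/z₁)
α = ln(8.74/4.66) / ln(13.0/2.0) = ln(1.8755) / ln(6.5000)
  = 0.62889 / 1.87180 = 0.33598

α ≈ 0.336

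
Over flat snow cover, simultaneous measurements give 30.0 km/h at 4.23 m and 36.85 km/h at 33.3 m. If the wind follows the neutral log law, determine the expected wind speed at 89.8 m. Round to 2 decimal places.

40.14 km/h

Log law: V ∝ ln(z/z₀). From the pair, with r = V₁/V₂ = 0.81411,
ln z₀ = (ln z₁ − r·ln z₂)/(1 − r) = (1.4422 − 0.81411×3.5056)/0.18589 = -7.5944 → z₀ = 0.0005033 m
V₃ = V₁ · ln(z₃/z₀)/ln(z₁/z₀) = 30.0 × 12.0920/9.0366 = 40.1434 km/h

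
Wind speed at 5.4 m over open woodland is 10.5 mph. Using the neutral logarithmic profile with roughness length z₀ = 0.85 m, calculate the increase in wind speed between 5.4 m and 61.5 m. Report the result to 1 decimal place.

Log law: V₂ = V₁ · ln(z₂/z₀)/ln(z₁/z₀) = 10.5 × 4.2816/1.8489 = 24.3149 mph
ΔV = 24.3149 − 10.5 = 13.8149 mph

13.8 mph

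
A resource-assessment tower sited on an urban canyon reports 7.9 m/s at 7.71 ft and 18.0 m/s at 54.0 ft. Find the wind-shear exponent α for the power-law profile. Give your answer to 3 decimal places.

α ≈ 0.423

Power law: V₂/V₁ = (z₂/z₁)^α ⇒ α = ln(V₂/V₁) / ln(z₂/z₁)
α = ln(18.0/7.9) / ln(54.0/7.71) = ln(2.2785) / ln(7.0039)
  = 0.82351 / 1.94647 = 0.42308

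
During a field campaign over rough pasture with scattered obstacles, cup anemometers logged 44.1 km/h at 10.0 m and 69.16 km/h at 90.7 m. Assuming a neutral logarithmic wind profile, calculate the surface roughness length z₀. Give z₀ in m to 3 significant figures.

z₀ ≈ 0.206 m

Log law: V(z) ∝ ln(z/z₀). With r = V₁/V₂ = 44.1/69.16 = 0.63765,
r · ln(z₂/z₀) = ln(z₁/z₀) ⇒ ln z₀ = (ln z₁ − r·ln z₂)/(1 − r)
ln z₀ = (2.30259 − 0.63765×4.50756) / 0.36235 = -1.5777
z₀ = exp(-1.5777) = 0.2065 m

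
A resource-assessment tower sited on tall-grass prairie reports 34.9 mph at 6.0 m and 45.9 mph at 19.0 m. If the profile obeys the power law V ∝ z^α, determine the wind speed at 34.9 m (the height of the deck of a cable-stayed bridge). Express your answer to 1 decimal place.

First find α: α = ln(V₂/V₁)/ln(z₂/z₁) = ln(45.9/34.9)/ln(19.0/6.0) = 0.27398/1.15268 = 0.2377
Extrapolate from 19.0 m to 34.9 m: V₃ = 45.9 × (34.9/19.0)^0.2377 = 45.9 × 1.1555 = 53.0371 mph

53.0 mph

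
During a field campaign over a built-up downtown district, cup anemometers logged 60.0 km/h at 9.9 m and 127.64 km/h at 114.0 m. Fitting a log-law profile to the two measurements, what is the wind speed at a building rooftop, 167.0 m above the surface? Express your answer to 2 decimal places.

Log law: V ∝ ln(z/z₀). From the pair, with r = V₁/V₂ = 0.47007,
ln z₀ = (ln z₁ − r·ln z₂)/(1 − r) = (2.2925 − 0.47007×4.7362)/0.52993 = 0.1249 → z₀ = 1.133 m
V₃ = V₁ · ln(z₃/z₀)/ln(z₁/z₀) = 60.0 × 4.9931/2.1676 = 138.2080 km/h

138.21 km/h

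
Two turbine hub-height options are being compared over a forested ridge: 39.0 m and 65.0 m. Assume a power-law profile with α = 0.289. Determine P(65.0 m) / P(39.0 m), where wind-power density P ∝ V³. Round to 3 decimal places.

1.557

Speed ratio: V_B/V_A = (z_B/z_A)^α = (65.0/39.0)^0.289 = (1.6667)^0.289 = 1.15908
Power-density ratio: P_B/P_A = (V_B/V_A)³ = (1.15908)³ = 1.55719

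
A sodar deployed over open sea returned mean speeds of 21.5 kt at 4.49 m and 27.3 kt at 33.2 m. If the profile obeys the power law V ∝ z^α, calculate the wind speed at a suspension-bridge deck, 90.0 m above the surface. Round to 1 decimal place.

30.8 kt

First find α: α = ln(V₂/V₁)/ln(z₂/z₁) = ln(27.3/21.5)/ln(33.2/4.49) = 0.23883/2.00070 = 0.1194
Extrapolate from 33.2 m to 90.0 m: V₃ = 27.3 × (90.0/33.2)^0.1194 = 27.3 × 1.1264 = 30.7514 kt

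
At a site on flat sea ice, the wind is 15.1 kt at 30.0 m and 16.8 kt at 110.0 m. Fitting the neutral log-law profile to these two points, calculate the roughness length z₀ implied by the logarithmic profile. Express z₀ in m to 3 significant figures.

Log law: V(z) ∝ ln(z/z₀). With r = V₁/V₂ = 15.1/16.8 = 0.89881,
r · ln(z₂/z₀) = ln(z₁/z₀) ⇒ ln z₀ = (ln z₁ − r·ln z₂)/(1 − r)
ln z₀ = (3.40120 − 0.89881×4.70048) / 0.10119 = -8.1395
z₀ = exp(-8.1395) = 0.0002918 m

z₀ ≈ 0.000292 m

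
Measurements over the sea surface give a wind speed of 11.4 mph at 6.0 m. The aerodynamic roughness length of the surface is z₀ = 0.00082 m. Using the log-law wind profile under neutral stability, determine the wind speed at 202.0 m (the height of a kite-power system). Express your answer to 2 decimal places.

15.91 mph

Log law: V(z) ∝ ln(z/z₀), so V₂/V₁ = ln(z₂/z₀) / ln(z₁/z₀).
ln(202.0/0.00082) = 12.4145, ln(6.0/0.00082) = 8.8980
V₂ = 11.4 × 12.4145/8.8980 = 11.4 × 1.3952 = 15.9053 mph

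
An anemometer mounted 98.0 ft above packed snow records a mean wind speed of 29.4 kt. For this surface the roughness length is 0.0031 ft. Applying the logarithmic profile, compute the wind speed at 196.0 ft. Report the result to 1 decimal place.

31.4 kt

Log law: V(z) ∝ ln(z/z₀), so V₂/V₁ = ln(z₂/z₀) / ln(z₁/z₀).
ln(196.0/0.0031) = 11.0545, ln(98.0/0.0031) = 10.3613
V₂ = 29.4 × 11.0545/10.3613 = 29.4 × 1.0669 = 31.3668 kt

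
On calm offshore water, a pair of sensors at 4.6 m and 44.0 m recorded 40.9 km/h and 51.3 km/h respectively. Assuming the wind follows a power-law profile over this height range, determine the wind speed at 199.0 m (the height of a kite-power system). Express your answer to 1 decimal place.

59.7 km/h

First find α: α = ln(V₂/V₁)/ln(z₂/z₁) = ln(51.3/40.9)/ln(44.0/4.6) = 0.22656/2.25813 = 0.1003
Extrapolate from 44.0 m to 199.0 m: V₃ = 51.3 × (199.0/44.0)^0.1003 = 51.3 × 1.1635 = 59.6863 km/h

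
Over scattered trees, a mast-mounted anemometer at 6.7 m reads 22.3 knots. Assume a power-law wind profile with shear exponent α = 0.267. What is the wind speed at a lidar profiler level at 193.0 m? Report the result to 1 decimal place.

Power-law profile: V₂ = V₁ · (z₂/z₁)^α
V₂ = 22.3 × (193.0/6.7)^0.267 = 22.3 × (28.8060)^0.267
    = 22.3 × 2.4529 = 54.6999 knots

54.7 knots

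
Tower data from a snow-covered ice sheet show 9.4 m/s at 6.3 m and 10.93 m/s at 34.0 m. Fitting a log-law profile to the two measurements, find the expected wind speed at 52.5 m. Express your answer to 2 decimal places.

Log law: V ∝ ln(z/z₀). From the pair, with r = V₁/V₂ = 0.86002,
ln z₀ = (ln z₁ − r·ln z₂)/(1 − r) = (1.8405 − 0.86002×3.5264)/0.13998 = -8.5167 → z₀ = 0.0002001 m
V₃ = V₁ · ln(z₃/z₀)/ln(z₁/z₀) = 9.4 × 12.4775/10.3573 = 11.3243 m/s

11.32 m/s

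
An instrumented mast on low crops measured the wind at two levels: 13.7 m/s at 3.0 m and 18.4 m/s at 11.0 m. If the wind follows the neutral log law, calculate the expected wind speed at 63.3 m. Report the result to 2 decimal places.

24.73 m/s

Log law: V ∝ ln(z/z₀). From the pair, with r = V₁/V₂ = 0.74457,
ln z₀ = (ln z₁ − r·ln z₂)/(1 − r) = (1.0986 − 0.74457×2.3979)/0.25543 = -2.6887 → z₀ = 0.06797 m
V₃ = V₁ · ln(z₃/z₀)/ln(z₁/z₀) = 13.7 × 6.8365/3.7873 = 24.7304 m/s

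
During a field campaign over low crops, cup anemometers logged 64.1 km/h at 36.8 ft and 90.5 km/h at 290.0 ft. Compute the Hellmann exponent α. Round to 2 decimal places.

α ≈ 0.17

Power law: V₂/V₁ = (z₂/z₁)^α ⇒ α = ln(V₂/V₁) / ln(z₂/z₁)
α = ln(90.5/64.1) / ln(290.0/36.8) = ln(1.4119) / ln(7.8804)
  = 0.34491 / 2.06438 = 0.16707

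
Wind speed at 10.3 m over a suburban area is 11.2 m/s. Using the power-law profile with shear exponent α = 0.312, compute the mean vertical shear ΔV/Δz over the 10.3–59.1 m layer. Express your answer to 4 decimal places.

0.1663 m/s/m

Power law: V₂ = V₁ · (z₂/z₁)^α = 11.2 × (5.7379)^0.312 = 19.3174 m/s
ΔV/Δz = (19.3174 − 11.2)/(59.1 − 10.3) = 8.1174/48.8000 = 0.16634 m/s/m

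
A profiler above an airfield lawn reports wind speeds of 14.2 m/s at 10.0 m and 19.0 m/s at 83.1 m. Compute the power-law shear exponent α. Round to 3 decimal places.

Power law: V₂/V₁ = (z₂/z₁)^α ⇒ α = ln(V₂/V₁) / ln(z₂/z₁)
α = ln(19.0/14.2) / ln(83.1/10.0) = ln(1.3380) / ln(8.3100)
  = 0.29120 / 2.11746 = 0.13752

α ≈ 0.138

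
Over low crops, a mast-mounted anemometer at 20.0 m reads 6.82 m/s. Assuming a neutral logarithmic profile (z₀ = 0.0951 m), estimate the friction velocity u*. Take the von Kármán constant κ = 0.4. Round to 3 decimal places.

u* ≈ 0.510 m/s

Log law: V(z) = (u*/κ) · ln(z/z₀) ⇒ u* = κ · V / ln(z/z₀)
u* = 0.4 × 6.82 / ln(20.0/0.0951) = 0.4 × 6.82 / 5.3486
   = 2.7280 / 5.3486 = 0.5100 m/s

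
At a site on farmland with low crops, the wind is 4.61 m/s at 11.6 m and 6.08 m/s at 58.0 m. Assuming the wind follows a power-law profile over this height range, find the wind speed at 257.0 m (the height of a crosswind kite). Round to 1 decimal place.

7.9 m/s

First find α: α = ln(V₂/V₁)/ln(z₂/z₁) = ln(6.08/4.61)/ln(58.0/11.6) = 0.27678/1.60944 = 0.1720
Extrapolate from 58.0 m to 257.0 m: V₃ = 6.08 × (257.0/58.0)^0.1720 = 6.08 × 1.2918 = 7.8539 m/s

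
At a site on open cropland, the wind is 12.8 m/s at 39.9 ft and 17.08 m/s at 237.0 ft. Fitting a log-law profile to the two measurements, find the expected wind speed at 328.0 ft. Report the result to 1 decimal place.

Log law: V ∝ ln(z/z₀). From the pair, with r = V₁/V₂ = 0.74941,
ln z₀ = (ln z₁ − r·ln z₂)/(1 − r) = (3.6864 − 0.74941×5.4681)/0.25059 = -1.6420 → z₀ = 0.1936 ft
V₃ = V₁ · ln(z₃/z₀)/ln(z₁/z₀) = 12.8 × 7.4350/5.3284 = 17.8606 m/s

17.9 m/s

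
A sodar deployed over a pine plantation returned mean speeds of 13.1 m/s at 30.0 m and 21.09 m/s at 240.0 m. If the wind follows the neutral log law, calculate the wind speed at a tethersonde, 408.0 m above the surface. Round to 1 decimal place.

Log law: V ∝ ln(z/z₀). From the pair, with r = V₁/V₂ = 0.62115,
ln z₀ = (ln z₁ − r·ln z₂)/(1 − r) = (3.4012 − 0.62115×5.4806)/0.37885 = -0.0081 → z₀ = 0.9919 m
V₃ = V₁ · ln(z₃/z₀)/ln(z₁/z₀) = 13.1 × 6.0194/3.4093 = 23.1289 m/s

23.1 m/s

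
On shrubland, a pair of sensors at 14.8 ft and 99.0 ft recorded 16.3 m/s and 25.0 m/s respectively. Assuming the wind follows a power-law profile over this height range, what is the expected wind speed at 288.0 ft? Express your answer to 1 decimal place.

First find α: α = ln(V₂/V₁)/ln(z₂/z₁) = ln(25.0/16.3)/ln(99.0/14.8) = 0.42771/1.90049 = 0.2251
Extrapolate from 99.0 ft to 288.0 ft: V₃ = 25.0 × (288.0/99.0)^0.2251 = 25.0 × 1.2717 = 31.7914 m/s

31.8 m/s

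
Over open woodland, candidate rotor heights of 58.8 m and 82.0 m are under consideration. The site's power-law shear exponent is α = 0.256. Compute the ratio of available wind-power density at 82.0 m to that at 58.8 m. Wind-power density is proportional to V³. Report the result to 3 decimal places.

Speed ratio: V_B/V_A = (z_B/z_A)^α = (82.0/58.8)^0.256 = (1.3946)^0.256 = 1.08887
Power-density ratio: P_B/P_A = (V_B/V_A)³ = (1.08887)³ = 1.29100

1.291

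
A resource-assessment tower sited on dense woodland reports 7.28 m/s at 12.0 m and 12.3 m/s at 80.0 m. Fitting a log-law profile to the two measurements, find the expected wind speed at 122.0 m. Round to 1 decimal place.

13.4 m/s

Log law: V ∝ ln(z/z₀). From the pair, with r = V₁/V₂ = 0.59187,
ln z₀ = (ln z₁ − r·ln z₂)/(1 − r) = (2.4849 − 0.59187×4.3820)/0.40813 = -0.2663 → z₀ = 0.7662 m
V₃ = V₁ · ln(z₃/z₀)/ln(z₁/z₀) = 7.28 × 5.0703/2.7512 = 13.4166 m/s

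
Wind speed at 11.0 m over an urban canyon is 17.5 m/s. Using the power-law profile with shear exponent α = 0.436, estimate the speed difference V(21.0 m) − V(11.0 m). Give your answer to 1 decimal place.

5.7 m/s

Power law: V₂ = V₁ · (z₂/z₁)^α = 17.5 × (1.9091)^0.436 = 23.1995 m/s
ΔV = 23.1995 − 17.5 = 5.6995 m/s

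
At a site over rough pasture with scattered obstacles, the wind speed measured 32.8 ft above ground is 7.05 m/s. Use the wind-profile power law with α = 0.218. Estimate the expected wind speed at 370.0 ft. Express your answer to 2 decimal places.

11.96 m/s

Power-law profile: V₂ = V₁ · (z₂/z₁)^α
V₂ = 7.05 × (370.0/32.8)^0.218 = 7.05 × (11.2805)^0.218
    = 7.05 × 1.6959 = 11.9563 m/s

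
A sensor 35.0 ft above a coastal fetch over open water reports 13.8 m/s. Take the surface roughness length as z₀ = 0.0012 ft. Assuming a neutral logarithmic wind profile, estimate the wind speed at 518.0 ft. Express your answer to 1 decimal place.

Log law: V(z) ∝ ln(z/z₀), so V₂/V₁ = ln(z₂/z₀) / ln(z₁/z₀).
ln(518.0/0.0012) = 12.9754, ln(35.0/0.0012) = 10.2808
V₂ = 13.8 × 12.9754/10.2808 = 13.8 × 1.2621 = 17.4170 m/s

17.4 m/s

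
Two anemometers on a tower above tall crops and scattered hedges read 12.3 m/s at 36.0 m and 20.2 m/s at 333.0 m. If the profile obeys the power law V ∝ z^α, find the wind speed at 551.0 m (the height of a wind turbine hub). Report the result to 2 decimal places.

22.60 m/s

First find α: α = ln(V₂/V₁)/ln(z₂/z₁) = ln(20.2/12.3)/ln(333.0/36.0) = 0.49608/2.22462 = 0.2230
Extrapolate from 333.0 m to 551.0 m: V₃ = 20.2 × (551.0/333.0)^0.2230 = 20.2 × 1.1188 = 22.6007 m/s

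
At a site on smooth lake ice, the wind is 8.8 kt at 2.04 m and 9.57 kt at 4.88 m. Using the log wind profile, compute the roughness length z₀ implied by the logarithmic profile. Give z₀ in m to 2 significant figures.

Log law: V(z) ∝ ln(z/z₀). With r = V₁/V₂ = 8.8/9.57 = 0.91954,
r · ln(z₂/z₀) = ln(z₁/z₀) ⇒ ln z₀ = (ln z₁ − r·ln z₂)/(1 − r)
ln z₀ = (0.71295 − 0.91954×1.58515) / 0.08046 = -9.2550
z₀ = exp(-9.2550) = 0.00009563 m

z₀ ≈ 0.000096 m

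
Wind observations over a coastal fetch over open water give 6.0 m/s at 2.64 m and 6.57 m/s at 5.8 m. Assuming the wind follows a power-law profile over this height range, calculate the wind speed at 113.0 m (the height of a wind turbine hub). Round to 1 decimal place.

First find α: α = ln(V₂/V₁)/ln(z₂/z₁) = ln(6.57/6.0)/ln(5.8/2.64) = 0.09075/0.78708 = 0.1153
Extrapolate from 5.8 m to 113.0 m: V₃ = 6.57 × (113.0/5.8)^0.1153 = 6.57 × 1.4083 = 9.2527 m/s

9.3 m/s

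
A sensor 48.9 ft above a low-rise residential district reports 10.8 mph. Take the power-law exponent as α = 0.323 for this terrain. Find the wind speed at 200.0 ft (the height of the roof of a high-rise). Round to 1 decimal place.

17.0 mph

Power-law profile: V₂ = V₁ · (z₂/z₁)^α
V₂ = 10.8 × (200.0/48.9)^0.323 = 10.8 × (4.0900)^0.323
    = 10.8 × 1.5761 = 17.0220 mph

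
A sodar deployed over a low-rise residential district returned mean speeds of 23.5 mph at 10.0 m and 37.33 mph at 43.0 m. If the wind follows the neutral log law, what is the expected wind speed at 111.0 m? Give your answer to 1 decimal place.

46.3 mph

Log law: V ∝ ln(z/z₀). From the pair, with r = V₁/V₂ = 0.62952,
ln z₀ = (ln z₁ − r·ln z₂)/(1 − r) = (2.3026 − 0.62952×3.7612)/0.37048 = -0.1759 → z₀ = 0.8387 m
V₃ = V₁ · ln(z₃/z₀)/ln(z₁/z₀) = 23.5 × 4.8854/2.4785 = 46.3217 mph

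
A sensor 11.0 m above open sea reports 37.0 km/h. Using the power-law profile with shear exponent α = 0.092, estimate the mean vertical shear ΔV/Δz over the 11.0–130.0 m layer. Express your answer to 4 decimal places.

Power law: V₂ = V₁ · (z₂/z₁)^α = 37.0 × (11.8182)^0.092 = 46.4383 km/h
ΔV/Δz = (46.4383 − 37.0)/(130.0 − 11.0) = 9.4383/119.0000 = 0.07931 km/h/m

0.0793 km/h/m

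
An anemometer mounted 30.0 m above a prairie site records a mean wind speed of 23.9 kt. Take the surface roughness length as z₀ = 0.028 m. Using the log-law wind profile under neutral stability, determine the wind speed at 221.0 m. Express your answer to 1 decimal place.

Log law: V(z) ∝ ln(z/z₀), so V₂/V₁ = ln(z₂/z₀) / ln(z₁/z₀).
ln(221.0/0.028) = 8.9737, ln(30.0/0.028) = 6.9767
V₂ = 23.9 × 8.9737/6.9767 = 23.9 × 1.2862 = 30.7409 kt

30.7 kt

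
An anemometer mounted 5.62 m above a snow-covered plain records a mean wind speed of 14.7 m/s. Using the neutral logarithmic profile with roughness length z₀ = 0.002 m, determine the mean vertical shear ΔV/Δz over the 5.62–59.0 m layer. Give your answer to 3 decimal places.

0.082 m/s/m

Log law: V₂ = V₁ · ln(z₂/z₀)/ln(z₁/z₀) = 14.7 × 10.2921/7.9409 = 19.0525 m/s
ΔV/Δz = (19.0525 − 14.7)/(59.0 − 5.62) = 4.3525/53.3800 = 0.08154 m/s/m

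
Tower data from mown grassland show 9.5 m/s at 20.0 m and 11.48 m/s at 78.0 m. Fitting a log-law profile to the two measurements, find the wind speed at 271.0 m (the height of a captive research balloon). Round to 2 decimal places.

Log law: V ∝ ln(z/z₀). From the pair, with r = V₁/V₂ = 0.82753,
ln z₀ = (ln z₁ − r·ln z₂)/(1 − r) = (2.9957 − 0.82753×4.3567)/0.17247 = -3.5342 → z₀ = 0.02918 m
V₃ = V₁ · ln(z₃/z₀)/ln(z₁/z₀) = 9.5 × 9.1363/6.5299 = 13.2919 m/s

13.29 m/s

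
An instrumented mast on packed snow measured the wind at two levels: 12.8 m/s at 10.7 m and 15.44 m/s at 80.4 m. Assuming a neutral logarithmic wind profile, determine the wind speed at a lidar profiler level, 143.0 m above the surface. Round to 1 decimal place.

16.2 m/s

Log law: V ∝ ln(z/z₀). From the pair, with r = V₁/V₂ = 0.82902,
ln z₀ = (ln z₁ − r·ln z₂)/(1 − r) = (2.3702 − 0.82902×4.3870)/0.17098 = -7.4080 → z₀ = 0.0006064 m
V₃ = V₁ · ln(z₃/z₀)/ln(z₁/z₀) = 12.8 × 12.3709/9.7783 = 16.1938 m/s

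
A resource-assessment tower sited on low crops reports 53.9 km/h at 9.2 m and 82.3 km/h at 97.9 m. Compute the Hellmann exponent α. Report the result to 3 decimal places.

Power law: V₂/V₁ = (z₂/z₁)^α ⇒ α = ln(V₂/V₁) / ln(z₂/z₁)
α = ln(82.3/53.9) / ln(97.9/9.2) = ln(1.5269) / ln(10.6413)
  = 0.42324 / 2.36474 = 0.17898

α ≈ 0.179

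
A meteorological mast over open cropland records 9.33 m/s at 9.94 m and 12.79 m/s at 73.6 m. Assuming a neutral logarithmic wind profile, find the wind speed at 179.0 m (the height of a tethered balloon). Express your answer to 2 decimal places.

Log law: V ∝ ln(z/z₀). From the pair, with r = V₁/V₂ = 0.72948,
ln z₀ = (ln z₁ − r·ln z₂)/(1 − r) = (2.2966 − 0.72948×4.2986)/0.27052 = -3.1021 → z₀ = 0.04495 m
V₃ = V₁ · ln(z₃/z₀)/ln(z₁/z₀) = 9.33 × 8.2895/5.3987 = 14.3259 m/s

14.33 m/s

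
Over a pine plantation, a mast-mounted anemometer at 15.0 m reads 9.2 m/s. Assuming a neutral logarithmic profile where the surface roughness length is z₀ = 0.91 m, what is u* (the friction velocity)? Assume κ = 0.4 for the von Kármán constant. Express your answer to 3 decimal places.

u* ≈ 1.313 m/s

Log law: V(z) = (u*/κ) · ln(z/z₀) ⇒ u* = κ · V / ln(z/z₀)
u* = 0.4 × 9.2 / ln(15.0/0.91) = 0.4 × 9.2 / 2.8024
   = 3.6800 / 2.8024 = 1.3132 m/s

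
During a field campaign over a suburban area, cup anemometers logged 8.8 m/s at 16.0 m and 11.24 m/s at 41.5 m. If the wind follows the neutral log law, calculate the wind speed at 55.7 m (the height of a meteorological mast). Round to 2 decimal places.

Log law: V ∝ ln(z/z₀). From the pair, with r = V₁/V₂ = 0.78292,
ln z₀ = (ln z₁ − r·ln z₂)/(1 − r) = (2.7726 − 0.78292×3.7257)/0.21708 = -0.6648 → z₀ = 0.5144 m
V₃ = V₁ · ln(z₃/z₀)/ln(z₁/z₀) = 8.8 × 4.6848/3.4374 = 11.9934 m/s

11.99 m/s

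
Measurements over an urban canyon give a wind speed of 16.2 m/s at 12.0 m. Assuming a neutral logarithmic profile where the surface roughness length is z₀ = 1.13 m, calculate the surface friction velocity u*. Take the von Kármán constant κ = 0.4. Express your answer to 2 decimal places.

Log law: V(z) = (u*/κ) · ln(z/z₀) ⇒ u* = κ · V / ln(z/z₀)
u* = 0.4 × 16.2 / ln(12.0/1.13) = 0.4 × 16.2 / 2.3627
   = 6.4800 / 2.3627 = 2.7426 m/s

u* ≈ 2.74 m/s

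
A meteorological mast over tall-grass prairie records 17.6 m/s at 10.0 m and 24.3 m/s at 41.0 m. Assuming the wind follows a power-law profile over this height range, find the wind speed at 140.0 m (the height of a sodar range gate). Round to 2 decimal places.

32.18 m/s

First find α: α = ln(V₂/V₁)/ln(z₂/z₁) = ln(24.3/17.6)/ln(41.0/10.0) = 0.32258/1.41099 = 0.2286
Extrapolate from 41.0 m to 140.0 m: V₃ = 24.3 × (140.0/41.0)^0.2286 = 24.3 × 1.3241 = 32.1765 m/s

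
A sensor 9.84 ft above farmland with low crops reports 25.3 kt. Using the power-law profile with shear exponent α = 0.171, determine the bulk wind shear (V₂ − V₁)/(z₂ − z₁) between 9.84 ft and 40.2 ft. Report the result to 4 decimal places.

0.2267 kt/ft

Power law: V₂ = V₁ · (z₂/z₁)^α = 25.3 × (4.0854)^0.171 = 32.1841 kt
ΔV/Δz = (32.1841 − 25.3)/(40.2 − 9.84) = 6.8841/30.3600 = 0.22675 kt/ft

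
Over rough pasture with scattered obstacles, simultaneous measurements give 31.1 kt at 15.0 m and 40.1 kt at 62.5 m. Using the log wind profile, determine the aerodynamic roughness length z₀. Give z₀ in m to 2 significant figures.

Log law: V(z) ∝ ln(z/z₀). With r = V₁/V₂ = 31.1/40.1 = 0.77556,
r · ln(z₂/z₀) = ln(z₁/z₀) ⇒ ln z₀ = (ln z₁ − r·ln z₂)/(1 − r)
ln z₀ = (2.70805 − 0.77556×4.13517) / 0.22444 = -2.2234
z₀ = exp(-2.2234) = 0.1082 m

z₀ ≈ 0.11 m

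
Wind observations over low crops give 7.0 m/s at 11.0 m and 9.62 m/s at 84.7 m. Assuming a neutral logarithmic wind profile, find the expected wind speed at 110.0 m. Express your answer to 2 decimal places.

Log law: V ∝ ln(z/z₀). From the pair, with r = V₁/V₂ = 0.72765,
ln z₀ = (ln z₁ − r·ln z₂)/(1 − r) = (2.3979 − 0.72765×4.4391)/0.27235 = -3.0557 → z₀ = 0.04709 m
V₃ = V₁ · ln(z₃/z₀)/ln(z₁/z₀) = 7.0 × 7.7562/5.4536 = 9.9555 m/s

9.96 m/s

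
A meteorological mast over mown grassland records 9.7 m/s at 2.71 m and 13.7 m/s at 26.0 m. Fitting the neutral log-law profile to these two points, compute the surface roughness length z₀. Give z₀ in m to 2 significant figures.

z₀ ≈ 0.011 m

Log law: V(z) ∝ ln(z/z₀). With r = V₁/V₂ = 9.7/13.7 = 0.70803,
r · ln(z₂/z₀) = ln(z₁/z₀) ⇒ ln z₀ = (ln z₁ − r·ln z₂)/(1 − r)
ln z₀ = (0.99695 − 0.70803×3.25810) / 0.29197 = -4.4863
z₀ = exp(-4.4863) = 0.01126 m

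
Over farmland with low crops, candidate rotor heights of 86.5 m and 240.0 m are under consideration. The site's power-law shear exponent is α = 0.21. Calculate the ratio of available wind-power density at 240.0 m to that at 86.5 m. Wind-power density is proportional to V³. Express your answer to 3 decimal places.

1.902

Speed ratio: V_B/V_A = (z_B/z_A)^α = (240.0/86.5)^0.21 = (2.7746)^0.21 = 1.23900
Power-density ratio: P_B/P_A = (V_B/V_A)³ = (1.23900)³ = 1.90201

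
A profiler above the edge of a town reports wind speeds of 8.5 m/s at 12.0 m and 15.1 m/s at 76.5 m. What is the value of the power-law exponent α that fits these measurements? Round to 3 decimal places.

Power law: V₂/V₁ = (z₂/z₁)^α ⇒ α = ln(V₂/V₁) / ln(z₂/z₁)
α = ln(15.1/8.5) / ln(76.5/12.0) = ln(1.7765) / ln(6.3750)
  = 0.57463 / 1.85238 = 0.31021

α ≈ 0.310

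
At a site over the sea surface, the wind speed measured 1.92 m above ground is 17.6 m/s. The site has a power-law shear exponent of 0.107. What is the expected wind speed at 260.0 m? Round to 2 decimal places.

29.76 m/s

Power-law profile: V₂ = V₁ · (z₂/z₁)^α
V₂ = 17.6 × (260.0/1.92)^0.107 = 17.6 × (135.4167)^0.107
    = 17.6 × 1.6908 = 29.7579 m/s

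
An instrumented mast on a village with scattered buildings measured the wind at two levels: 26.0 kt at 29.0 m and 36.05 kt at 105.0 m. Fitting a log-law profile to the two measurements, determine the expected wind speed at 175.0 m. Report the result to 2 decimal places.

Log law: V ∝ ln(z/z₀). From the pair, with r = V₁/V₂ = 0.72122,
ln z₀ = (ln z₁ − r·ln z₂)/(1 − r) = (3.3673 − 0.72122×4.6540)/0.27878 = 0.0386 → z₀ = 1.039 m
V₃ = V₁ · ln(z₃/z₀)/ln(z₁/z₀) = 26.0 × 5.1262/3.3287 = 40.0400 kt

40.04 kt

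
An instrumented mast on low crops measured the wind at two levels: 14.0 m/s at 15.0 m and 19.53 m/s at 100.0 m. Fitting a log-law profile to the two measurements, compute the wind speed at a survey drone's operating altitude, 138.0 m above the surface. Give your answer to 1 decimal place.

20.5 m/s

Log law: V ∝ ln(z/z₀). From the pair, with r = V₁/V₂ = 0.71685,
ln z₀ = (ln z₁ − r·ln z₂)/(1 − r) = (2.7081 − 0.71685×4.6052)/0.28315 = -2.0948 → z₀ = 0.1231 m
V₃ = V₁ · ln(z₃/z₀)/ln(z₁/z₀) = 14.0 × 7.0220/4.8028 = 20.4689 m/s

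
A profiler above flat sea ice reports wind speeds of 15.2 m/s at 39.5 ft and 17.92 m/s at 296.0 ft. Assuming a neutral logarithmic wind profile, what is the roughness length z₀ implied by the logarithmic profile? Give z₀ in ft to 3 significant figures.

Log law: V(z) ∝ ln(z/z₀). With r = V₁/V₂ = 15.2/17.92 = 0.84821,
r · ln(z₂/z₀) = ln(z₁/z₀) ⇒ ln z₀ = (ln z₁ − r·ln z₂)/(1 − r)
ln z₀ = (3.67630 − 0.84821×5.69036) / 0.15179 = -7.5787
z₀ = exp(-7.5787) = 0.0005112 ft

z₀ ≈ 0.000511 ft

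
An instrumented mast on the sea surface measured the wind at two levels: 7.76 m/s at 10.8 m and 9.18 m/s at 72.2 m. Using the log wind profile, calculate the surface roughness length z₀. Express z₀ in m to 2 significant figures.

z₀ ≈ 0.00033 m

Log law: V(z) ∝ ln(z/z₀). With r = V₁/V₂ = 7.76/9.18 = 0.84532,
r · ln(z₂/z₀) = ln(z₁/z₀) ⇒ ln z₀ = (ln z₁ − r·ln z₂)/(1 − r)
ln z₀ = (2.37955 − 0.84532×4.27944) / 0.15468 = -8.0030
z₀ = exp(-8.0030) = 0.0003345 m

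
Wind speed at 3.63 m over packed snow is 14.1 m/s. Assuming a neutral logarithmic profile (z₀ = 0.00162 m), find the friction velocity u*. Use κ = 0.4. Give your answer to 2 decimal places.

u* ≈ 0.73 m/s

Log law: V(z) = (u*/κ) · ln(z/z₀) ⇒ u* = κ · V / ln(z/z₀)
u* = 0.4 × 14.1 / ln(3.63/0.00162) = 0.4 × 14.1 / 7.7146
   = 5.6400 / 7.7146 = 0.7311 m/s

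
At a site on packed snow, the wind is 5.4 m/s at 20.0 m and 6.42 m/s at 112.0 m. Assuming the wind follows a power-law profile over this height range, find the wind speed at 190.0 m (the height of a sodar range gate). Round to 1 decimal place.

6.8 m/s

First find α: α = ln(V₂/V₁)/ln(z₂/z₁) = ln(6.42/5.4)/ln(112.0/20.0) = 0.17302/1.72277 = 0.1004
Extrapolate from 112.0 m to 190.0 m: V₃ = 6.42 × (190.0/112.0)^0.1004 = 6.42 × 1.0545 = 6.7700 m/s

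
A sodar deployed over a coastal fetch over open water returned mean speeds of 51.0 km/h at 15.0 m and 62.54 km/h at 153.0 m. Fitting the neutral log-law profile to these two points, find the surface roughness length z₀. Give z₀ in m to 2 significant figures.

z₀ ≈ 0.00052 m

Log law: V(z) ∝ ln(z/z₀). With r = V₁/V₂ = 51.0/62.54 = 0.81548,
r · ln(z₂/z₀) = ln(z₁/z₀) ⇒ ln z₀ = (ln z₁ − r·ln z₂)/(1 − r)
ln z₀ = (2.70805 − 0.81548×5.03044) / 0.18452 = -7.5555
z₀ = exp(-7.5555) = 0.0005232 m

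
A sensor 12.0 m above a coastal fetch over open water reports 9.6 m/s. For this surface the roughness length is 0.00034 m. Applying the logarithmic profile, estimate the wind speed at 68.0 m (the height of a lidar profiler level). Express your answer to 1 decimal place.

11.2 m/s

Log law: V(z) ∝ ln(z/z₀), so V₂/V₁ = ln(z₂/z₀) / ln(z₁/z₀).
ln(68.0/0.00034) = 12.2061, ln(12.0/0.00034) = 10.4715
V₂ = 9.6 × 12.2061/10.4715 = 9.6 × 1.1657 = 11.1902 m/s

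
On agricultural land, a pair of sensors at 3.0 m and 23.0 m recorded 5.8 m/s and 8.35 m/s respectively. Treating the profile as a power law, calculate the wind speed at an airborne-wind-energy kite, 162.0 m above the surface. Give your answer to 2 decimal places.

First find α: α = ln(V₂/V₁)/ln(z₂/z₁) = ln(8.35/5.8)/ln(23.0/3.0) = 0.36440/2.03688 = 0.1789
Extrapolate from 23.0 m to 162.0 m: V₃ = 8.35 × (162.0/23.0)^0.1789 = 8.35 × 1.4180 = 11.8402 m/s

11.84 m/s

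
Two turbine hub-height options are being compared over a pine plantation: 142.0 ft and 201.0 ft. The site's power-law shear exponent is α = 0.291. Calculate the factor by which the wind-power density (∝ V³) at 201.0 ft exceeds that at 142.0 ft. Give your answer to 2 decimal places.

Speed ratio: V_B/V_A = (z_B/z_A)^α = (201.0/142.0)^0.291 = (1.4155)^0.291 = 1.10641
Power-density ratio: P_B/P_A = (V_B/V_A)³ = (1.10641)³ = 1.35439

1.35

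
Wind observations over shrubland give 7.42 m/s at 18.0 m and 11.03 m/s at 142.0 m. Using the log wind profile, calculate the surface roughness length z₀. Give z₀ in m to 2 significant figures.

z₀ ≈ 0.26 m

Log law: V(z) ∝ ln(z/z₀). With r = V₁/V₂ = 7.42/11.03 = 0.67271,
r · ln(z₂/z₀) = ln(z₁/z₀) ⇒ ln z₀ = (ln z₁ − r·ln z₂)/(1 − r)
ln z₀ = (2.89037 − 0.67271×4.95583) / 0.32729 = -1.3550
z₀ = exp(-1.3550) = 0.2580 m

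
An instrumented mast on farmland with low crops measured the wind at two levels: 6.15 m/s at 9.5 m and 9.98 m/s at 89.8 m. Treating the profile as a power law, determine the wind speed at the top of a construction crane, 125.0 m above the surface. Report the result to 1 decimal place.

First find α: α = ln(V₂/V₁)/ln(z₂/z₁) = ln(9.98/6.15)/ln(89.8/9.5) = 0.48413/2.24629 = 0.2155
Extrapolate from 89.8 m to 125.0 m: V₃ = 9.98 × (125.0/89.8)^0.2155 = 9.98 × 1.0739 = 10.7173 m/s

10.7 m/s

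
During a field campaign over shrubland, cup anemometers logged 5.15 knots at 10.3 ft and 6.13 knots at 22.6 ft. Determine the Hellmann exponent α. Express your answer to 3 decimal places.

α ≈ 0.222

Power law: V₂/V₁ = (z₂/z₁)^α ⇒ α = ln(V₂/V₁) / ln(z₂/z₁)
α = ln(6.13/5.15) / ln(22.6/10.3) = ln(1.1903) / ln(2.1942)
  = 0.17420 / 0.78581 = 0.22168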